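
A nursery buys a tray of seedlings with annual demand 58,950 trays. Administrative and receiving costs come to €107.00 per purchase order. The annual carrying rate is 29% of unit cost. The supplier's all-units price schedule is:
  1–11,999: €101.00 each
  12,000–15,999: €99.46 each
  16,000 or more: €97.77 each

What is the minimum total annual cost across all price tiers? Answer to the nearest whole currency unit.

TC* ≈ €5,973,172

Holding cost per unit per year at price C is H = 0.29·C.
Evaluate total cost at each tier's feasible EOQ or, if the EOQ is below the tier, at the tier's minimum quantity.
EOQ at €101.00 = 656.3 (feasible in tier 1): TC = 58,950×€101.00 + (58,950/656.3)×107 + (656.3/2)×0.29×€101.00 = €5,973,172.44.
EOQ at €99.46 = 661.3 < 12000, so use break Q=12000: TC = 58,950×€99.46 + (58,950/12000.0)×107 + (12000.0/2)×0.29×€99.46 = €6,036,753.04.
EOQ at €97.77 = 667.0 < 16000, so use break Q=16000: TC = 58,950×€97.77 + (58,950/16000.0)×107 + (16000.0/2)×0.29×€97.77 = €5,990,762.13.
Lowest total cost among the candidates is at Q = 656.3.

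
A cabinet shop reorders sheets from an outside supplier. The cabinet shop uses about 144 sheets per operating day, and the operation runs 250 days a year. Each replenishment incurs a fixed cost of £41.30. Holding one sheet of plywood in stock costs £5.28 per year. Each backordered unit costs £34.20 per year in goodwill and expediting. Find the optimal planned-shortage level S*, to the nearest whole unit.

Annual demand D = 144 × 250 = 36,000.
With planned backorders, Q* = √(2DS/H) · √((H+B)/B).
√(2DS/H) = √(2 × 36,000 × 41.3 / 5.28) = 750.454.
√((H+B)/B) = √((5.28+34.2)/34.2) = 1.0744.
Q* ≈ 806.306.
S* = Q* · H/(H+B) = 806.306 × 5.28/39.48 ≈ 107.834.

S* ≈ 108 sheets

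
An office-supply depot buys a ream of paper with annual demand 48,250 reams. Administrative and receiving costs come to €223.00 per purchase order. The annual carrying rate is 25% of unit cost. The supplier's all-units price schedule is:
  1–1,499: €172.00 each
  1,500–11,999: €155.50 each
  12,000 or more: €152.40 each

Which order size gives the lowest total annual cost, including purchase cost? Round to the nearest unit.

Q* ≈ 1,500 reams

Holding cost per unit per year at price C is H = 0.25·C.
Evaluate total cost at each tier's feasible EOQ or, if the EOQ is below the tier, at the tier's minimum quantity.
EOQ at €172.00 = 707.4 (feasible in tier 1): TC = 48,250×€172.00 + (48,250/707.4)×223 + (707.4/2)×0.25×€172.00 = €8,329,419.38.
EOQ at €155.50 = 744.0 < 1500, so use break Q=1500: TC = 48,250×€155.50 + (48,250/1500.0)×223 + (1500.0/2)×0.25×€155.50 = €7,539,204.42.
EOQ at €152.40 = 751.5 < 12000, so use break Q=12000: TC = 48,250×€152.40 + (48,250/12000.0)×223 + (12000.0/2)×0.25×€152.40 = €7,582,796.65.
Lowest total cost is €7,539,204.42 at Q = 1500.0.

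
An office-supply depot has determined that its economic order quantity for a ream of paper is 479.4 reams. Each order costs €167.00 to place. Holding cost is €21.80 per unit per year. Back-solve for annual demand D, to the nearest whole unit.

The basic EOQ model gives Q* = √(2DS/H); rearrange for the unknown.
From Q* = √(2DS/H): D = Q*²H / (2S) = 479.4² × 21.8 / (2 × 167) = 15000.512.

D ≈ 15,001 reams per year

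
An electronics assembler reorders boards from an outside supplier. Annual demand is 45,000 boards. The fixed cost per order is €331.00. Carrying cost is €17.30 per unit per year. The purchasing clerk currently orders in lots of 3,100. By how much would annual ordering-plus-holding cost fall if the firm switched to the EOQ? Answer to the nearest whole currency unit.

Extra cost ≈ €8,918 per year

EOQ = √(2DS/H) = √(2 × 45,000 × 331 / 17.3) ≈ 1312.24.
Cost at Q* = (D/Q*)S + (Q*/2)H = √(2DSH) ≈ €22,701.70.
Cost at Q = 3,100: (45,000/3,100)×331 + (3,100/2)×17.3 = €4,804.84 + €26,815.00 = €31,619.84.
Excess = €31,619.84 − €22,701.70 = €8,918.14.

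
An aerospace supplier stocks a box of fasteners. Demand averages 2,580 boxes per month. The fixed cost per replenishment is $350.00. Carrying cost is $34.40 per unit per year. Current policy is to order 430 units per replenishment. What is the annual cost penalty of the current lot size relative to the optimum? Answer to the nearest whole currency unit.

Annual demand D = 2,580 × 12 = 30,960.
EOQ = √(2DS/H) = √(2 × 30,960 × 350 / 34.4) ≈ 793.73.
Cost at Q* = (D/Q*)S + (Q*/2)H = √(2DSH) ≈ $27,304.15.
Cost at Q = 430: (30,960/430)×350 + (430/2)×34.4 = $25,200.00 + $7,396.00 = $32,596.00.
Excess = $32,596.00 − $27,304.15 = $5,291.85.

Extra cost ≈ $5,292 per year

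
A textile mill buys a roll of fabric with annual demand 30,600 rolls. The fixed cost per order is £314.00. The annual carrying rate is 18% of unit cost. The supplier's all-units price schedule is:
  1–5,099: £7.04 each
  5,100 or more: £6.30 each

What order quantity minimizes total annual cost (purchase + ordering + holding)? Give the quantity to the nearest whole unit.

Holding cost per unit per year at price C is H = 0.18·C.
Evaluate total cost at each tier's feasible EOQ or, if the EOQ is below the tier, at the tier's minimum quantity.
EOQ at £7.04 = 3894.2 (feasible in tier 1): TC = 30,600×£7.04 + (30,600/3894.2)×314 + (3894.2/2)×0.18×£7.04 = £220,358.73.
EOQ at £6.30 = 4116.6 < 5100, so use break Q=5100: TC = 30,600×£6.30 + (30,600/5100.0)×314 + (5100.0/2)×0.18×£6.30 = £197,555.70.
Lowest total cost is £197,555.70 at Q = 5100.0.

Q* ≈ 5,100 rolls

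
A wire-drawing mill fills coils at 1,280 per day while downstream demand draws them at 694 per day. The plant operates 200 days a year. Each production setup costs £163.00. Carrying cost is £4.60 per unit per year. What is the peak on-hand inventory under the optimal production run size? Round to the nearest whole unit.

I_max ≈ 2,122 coils

Annual demand D = 694 × 200 = 138,800.
Production build-up factor (1 − d/p) = 1 − 694/1,280 = 0.4578.
Q* = √(2DS / (H(1 − d/p))) = √(2 × 138,800 × 163 / (4.6 × 0.4578)).
= √(45,248,800 / 2.1059) ≈ 4635.331.
Maximum inventory = Q*(1 − d/p) = 4635.331 × 0.4578 ≈ 2122.113.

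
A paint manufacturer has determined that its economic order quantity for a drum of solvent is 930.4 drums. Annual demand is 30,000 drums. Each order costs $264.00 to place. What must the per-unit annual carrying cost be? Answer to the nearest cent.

The basic EOQ model gives Q* = √(2DS/H); rearrange for the unknown.
From Q* = √(2DS/H): H = 2DS / Q*² = 2 × 30,000 × 264 / 930.4² = 18.2985.

H ≈ $18.30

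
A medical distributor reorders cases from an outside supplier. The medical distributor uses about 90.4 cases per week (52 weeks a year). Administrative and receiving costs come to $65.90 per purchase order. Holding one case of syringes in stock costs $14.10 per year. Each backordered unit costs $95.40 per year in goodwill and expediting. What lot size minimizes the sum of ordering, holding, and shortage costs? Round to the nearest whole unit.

Annual demand D = 90.4 × 52 = 4,700.8.
With planned backorders, Q* = √(2DS/H) · √((H+B)/B).
√(2DS/H) = √(2 × 4,700.8 × 65.9 / 14.1) = 209.621.
√((H+B)/B) = √((14.1+95.4)/95.4) = 1.0714.
Q* ≈ 224.578.

Q* ≈ 225 cases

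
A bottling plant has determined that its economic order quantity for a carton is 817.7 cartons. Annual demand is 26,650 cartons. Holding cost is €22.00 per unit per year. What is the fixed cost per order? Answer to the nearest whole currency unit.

S ≈ €276

Squaring Q* = √(2DS/H) gives Q*² = 2DS/H.
From Q* = √(2DS/H): S = Q*²H / (2D) = 817.7² × 22 / (2 × 26,650) = 275.9837.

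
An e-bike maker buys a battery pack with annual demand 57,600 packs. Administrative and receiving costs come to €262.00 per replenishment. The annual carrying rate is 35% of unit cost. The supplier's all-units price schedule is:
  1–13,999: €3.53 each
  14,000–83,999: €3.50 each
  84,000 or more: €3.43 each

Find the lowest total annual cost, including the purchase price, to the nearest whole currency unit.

Holding cost per unit per year at price C is H = 0.35·C.
For each price level, check whether its EOQ is feasible; otherwise the best quantity at that price is the breakpoint.
EOQ at €3.53 = 4942.6 (feasible in tier 1): TC = 57,600×€3.53 + (57,600/4942.6)×262 + (4942.6/2)×0.35×€3.53 = €209,434.58.
EOQ at €3.50 = 4963.7 < 14000, so use break Q=14000: TC = 57,600×€3.50 + (57,600/14000.0)×262 + (14000.0/2)×0.35×€3.50 = €211,252.94.
EOQ at €3.43 = 5014.1 < 84000, so use break Q=84000: TC = 57,600×€3.43 + (57,600/84000.0)×262 + (84000.0/2)×0.35×€3.43 = €248,168.66.
Lowest total cost among the candidates is at Q = 4942.6.

TC* ≈ €209,435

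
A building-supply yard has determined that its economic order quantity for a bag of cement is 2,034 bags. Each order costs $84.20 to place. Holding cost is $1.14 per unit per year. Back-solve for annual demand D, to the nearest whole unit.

D ≈ 28,007 bags per year

Invert the EOQ relation Q*² = 2DS/H.
From Q* = √(2DS/H): D = Q*²H / (2S) = 2,034² × 1.14 / (2 × 84.2) = 28006.876.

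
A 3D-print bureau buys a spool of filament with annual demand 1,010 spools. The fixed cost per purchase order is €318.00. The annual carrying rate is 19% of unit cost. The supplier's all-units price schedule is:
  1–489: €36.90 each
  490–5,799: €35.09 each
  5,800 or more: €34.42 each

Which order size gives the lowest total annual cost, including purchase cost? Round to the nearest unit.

Holding cost per unit per year at price C is H = 0.19·C.
For each price level, check whether its EOQ is feasible; otherwise the best quantity at that price is the breakpoint.
EOQ at €36.90 = 302.7 (feasible in tier 1): TC = 1,010×€36.90 + (1,010/302.7)×318 + (302.7/2)×0.19×€36.90 = €39,391.17.
EOQ at €35.09 = 310.4 < 490, so use break Q=490: TC = 1,010×€35.09 + (1,010/490.0)×318 + (490.0/2)×0.19×€35.09 = €37,729.81.
EOQ at €34.42 = 313.4 < 5800, so use break Q=5800: TC = 1,010×€34.42 + (1,010/5800.0)×318 + (5800.0/2)×0.19×€34.42 = €53,785.00.
Lowest total cost is €37,729.81 at Q = 490.0.

Q* ≈ 490 spools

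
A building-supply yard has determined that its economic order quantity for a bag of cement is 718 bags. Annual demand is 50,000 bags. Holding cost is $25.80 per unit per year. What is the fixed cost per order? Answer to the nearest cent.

S ≈ $133.01

Invert the EOQ relation Q*² = 2DS/H.
From Q* = √(2DS/H): S = Q*²H / (2D) = 718² × 25.8 / (2 × 50,000) = 133.0052.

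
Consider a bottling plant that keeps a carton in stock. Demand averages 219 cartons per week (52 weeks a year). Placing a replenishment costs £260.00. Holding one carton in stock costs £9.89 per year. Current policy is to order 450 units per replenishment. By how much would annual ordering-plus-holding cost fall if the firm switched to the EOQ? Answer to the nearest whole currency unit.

Annual demand D = 219 × 52 = 11,388.
EOQ = √(2DS/H) = √(2 × 11,388 × 260 / 9.89) ≈ 773.80.
Cost at Q* = (D/Q*)S + (Q*/2)H = √(2DSH) ≈ £7,652.86.
Cost at Q = 450: (11,388/450)×260 + (450/2)×9.89 = £6,579.73 + £2,225.25 = £8,804.98.
Excess = £8,804.98 − £7,652.86 = £1,152.13.

Extra cost ≈ £1,152 per year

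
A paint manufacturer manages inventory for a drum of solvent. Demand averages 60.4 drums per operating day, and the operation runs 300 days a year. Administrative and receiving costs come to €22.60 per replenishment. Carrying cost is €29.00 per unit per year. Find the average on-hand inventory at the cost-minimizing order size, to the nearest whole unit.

Annual demand D = 60.4 × 300 = 18,120.
Q* = √(2DS/H) = √(2 × 18,120 × 22.6 / 29) ≈ 168.05.
Average inventory = Q*/2 ≈ 168.05 / 2 = 84.027.

Average inventory ≈ 84 drums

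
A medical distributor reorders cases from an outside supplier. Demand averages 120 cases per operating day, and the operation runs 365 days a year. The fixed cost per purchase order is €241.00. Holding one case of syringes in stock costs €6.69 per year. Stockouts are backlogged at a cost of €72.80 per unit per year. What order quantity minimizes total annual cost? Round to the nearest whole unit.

Annual demand D = 120 × 365 = 43,800.
With planned backorders, Q* = √(2DS/H) · √((H+B)/B).
√(2DS/H) = √(2 × 43,800 × 241 / 6.69) = 1776.428.
√((H+B)/B) = √((6.69+72.8)/72.8) = 1.0449.
Q* ≈ 1856.257.

Q* ≈ 1,856 cases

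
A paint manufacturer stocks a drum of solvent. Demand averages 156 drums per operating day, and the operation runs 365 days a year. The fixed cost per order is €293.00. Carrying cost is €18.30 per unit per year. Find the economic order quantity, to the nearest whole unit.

Q* ≈ 1,350 drums

Annual demand D = 156 × 365 = 56,940.
EOQ = √(2DS / H) = √(2 × 56,940 × 293 / 18.3).
= √(33,366,840 / 18.3) = √1,823,324.5902 ≈ 1350.305.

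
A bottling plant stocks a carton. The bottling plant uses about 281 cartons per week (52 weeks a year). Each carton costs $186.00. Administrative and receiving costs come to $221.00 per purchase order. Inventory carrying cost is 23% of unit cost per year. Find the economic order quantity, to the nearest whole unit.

Annual demand D = 281 × 52 = 14,612.
Holding cost H = 0.23 × $186.00 = $42.7800 per unit per year.
EOQ = √(2DS / H) = √(2 × 14,612 × 221 / 42.78).
= √(6,458,504 / 42.78) = √150,970.173 ≈ 388.549.

Q* ≈ 389 cartons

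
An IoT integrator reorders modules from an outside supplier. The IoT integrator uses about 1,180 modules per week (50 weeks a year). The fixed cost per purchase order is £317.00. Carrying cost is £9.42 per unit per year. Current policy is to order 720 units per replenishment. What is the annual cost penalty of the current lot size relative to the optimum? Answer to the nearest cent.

Extra cost ≈ £10,596.21 per year

Annual demand D = 1,180 × 50 = 59,000.
EOQ = √(2DS/H) = √(2 × 59,000 × 317 / 9.42) ≈ 1992.71.
Cost at Q* = (D/Q*)S + (Q*/2)H = √(2DSH) ≈ £18,771.38.
Cost at Q = 720: (59,000/720)×317 + (720/2)×9.42 = £25,976.39 + £3,391.20 = £29,367.59.
Excess = £29,367.59 − £18,771.38 = £10,596.21.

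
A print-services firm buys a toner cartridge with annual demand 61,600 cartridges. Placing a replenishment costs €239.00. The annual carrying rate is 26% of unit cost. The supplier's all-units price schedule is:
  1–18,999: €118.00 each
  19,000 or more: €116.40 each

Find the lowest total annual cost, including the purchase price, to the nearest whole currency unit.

Holding cost per unit per year at price C is H = 0.26·C.
Candidates are each tier's EOQ (if it falls in that tier) and each price-break quantity.
EOQ at €118.00 = 979.7 (feasible in tier 1): TC = 61,600×€118.00 + (61,600/979.7)×239 + (979.7/2)×0.26×€118.00 = €7,298,856.06.
EOQ at €116.40 = 986.4 < 19000, so use break Q=19000: TC = 61,600×€116.40 + (61,600/19000.0)×239 + (19000.0/2)×0.26×€116.40 = €7,458,522.86.
Lowest total cost among the candidates is at Q = 979.7.

TC* ≈ €7,298,856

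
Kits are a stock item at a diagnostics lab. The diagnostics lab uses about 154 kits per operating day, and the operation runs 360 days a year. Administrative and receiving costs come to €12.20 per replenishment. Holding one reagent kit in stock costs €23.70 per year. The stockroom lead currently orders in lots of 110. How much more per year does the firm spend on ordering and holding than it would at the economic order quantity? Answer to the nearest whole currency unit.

Annual demand D = 154 × 360 = 55,440.
EOQ = √(2DS/H) = √(2 × 55,440 × 12.2 / 23.7) ≈ 238.91.
Cost at Q* = (D/Q*)S + (Q*/2)H = √(2DSH) ≈ €5,662.14.
Cost at Q = 110: (55,440/110)×12.2 + (110/2)×23.7 = €6,148.80 + €1,303.50 = €7,452.30.
Excess = €7,452.30 − €5,662.14 = €1,790.16.

Extra cost ≈ €1,790 per year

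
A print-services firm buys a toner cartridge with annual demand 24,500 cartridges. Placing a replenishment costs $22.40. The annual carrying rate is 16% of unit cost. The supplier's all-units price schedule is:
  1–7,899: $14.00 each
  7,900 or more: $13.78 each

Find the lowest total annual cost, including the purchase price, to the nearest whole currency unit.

TC* ≈ $344,568

Holding cost per unit per year at price C is H = 0.16·C.
Candidates are each tier's EOQ (if it falls in that tier) and each price-break quantity.
EOQ at $14.00 = 700.0 (feasible in tier 1): TC = 24,500×$14.00 + (24,500/700.0)×22.4 + (700.0/2)×0.16×$14.00 = $344,568.00.
EOQ at $13.78 = 705.6 < 7900, so use break Q=7900: TC = 24,500×$13.78 + (24,500/7900.0)×22.4 + (7900.0/2)×0.16×$13.78 = $346,388.43.
Lowest total cost among the candidates is at Q = 700.0.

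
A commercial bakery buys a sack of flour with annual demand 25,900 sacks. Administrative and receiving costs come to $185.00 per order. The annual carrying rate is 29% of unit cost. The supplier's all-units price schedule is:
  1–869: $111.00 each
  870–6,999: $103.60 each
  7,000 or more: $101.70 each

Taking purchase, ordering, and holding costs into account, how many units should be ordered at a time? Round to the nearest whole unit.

Q* ≈ 870 sacks

Holding cost per unit per year at price C is H = 0.29·C.
For each price level, check whether its EOQ is feasible; otherwise the best quantity at that price is the breakpoint.
EOQ at $111.00 = 545.6 (feasible in tier 1): TC = 25,900×$111.00 + (25,900/545.6)×185 + (545.6/2)×0.29×$111.00 = $2,892,463.51.
EOQ at $103.60 = 564.8 < 870, so use break Q=870: TC = 25,900×$103.60 + (25,900/870.0)×185 + (870.0/2)×0.29×$103.60 = $2,701,816.61.
EOQ at $101.70 = 570.0 < 7000, so use break Q=7000: TC = 25,900×$101.70 + (25,900/7000.0)×185 + (7000.0/2)×0.29×$101.70 = $2,737,940.00.
Lowest total cost is $2,701,816.61 at Q = 870.0.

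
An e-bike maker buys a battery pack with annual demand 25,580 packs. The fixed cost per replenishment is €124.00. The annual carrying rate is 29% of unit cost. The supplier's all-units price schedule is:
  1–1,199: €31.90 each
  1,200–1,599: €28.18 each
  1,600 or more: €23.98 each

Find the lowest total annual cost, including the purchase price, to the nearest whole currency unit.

Holding cost per unit per year at price C is H = 0.29·C.
For each price level, check whether its EOQ is feasible; otherwise the best quantity at that price is the breakpoint.
EOQ at €31.90 = 828.1 (feasible in tier 1): TC = 25,580×€31.90 + (25,580/828.1)×124 + (828.1/2)×0.29×€31.90 = €823,662.74.
EOQ at €28.18 = 881.1 < 1200, so use break Q=1200: TC = 25,580×€28.18 + (25,580/1200.0)×124 + (1200.0/2)×0.29×€28.18 = €728,390.99.
EOQ at €23.98 = 955.1 < 1600, so use break Q=1600: TC = 25,580×€23.98 + (25,580/1600.0)×124 + (1600.0/2)×0.29×€23.98 = €620,954.21.
Lowest total cost among the candidates is at Q = 1600.0.

TC* ≈ €620,954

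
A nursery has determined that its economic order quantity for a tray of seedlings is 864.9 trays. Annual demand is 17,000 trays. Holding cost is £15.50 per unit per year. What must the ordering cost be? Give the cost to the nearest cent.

The basic EOQ model gives Q* = √(2DS/H); rearrange for the unknown.
From Q* = √(2DS/H): S = Q*²H / (2D) = 864.9² × 15.5 / (2 × 17,000) = 341.0237.

S ≈ £341.02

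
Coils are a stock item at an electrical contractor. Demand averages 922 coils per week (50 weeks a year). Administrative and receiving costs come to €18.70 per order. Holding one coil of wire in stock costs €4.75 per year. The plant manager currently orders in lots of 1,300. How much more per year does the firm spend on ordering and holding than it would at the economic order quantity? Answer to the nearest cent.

Annual demand D = 922 × 50 = 46,100.
EOQ = √(2DS/H) = √(2 × 46,100 × 18.7 / 4.75) ≈ 602.48.
Cost at Q* = (D/Q*)S + (Q*/2)H = √(2DSH) ≈ €2,861.76.
Cost at Q = 1,300: (46,100/1,300)×18.7 + (1,300/2)×4.75 = €663.13 + €3,087.50 = €3,750.63.
Excess = €3,750.63 − €2,861.76 = €888.87.

Extra cost ≈ €888.87 per year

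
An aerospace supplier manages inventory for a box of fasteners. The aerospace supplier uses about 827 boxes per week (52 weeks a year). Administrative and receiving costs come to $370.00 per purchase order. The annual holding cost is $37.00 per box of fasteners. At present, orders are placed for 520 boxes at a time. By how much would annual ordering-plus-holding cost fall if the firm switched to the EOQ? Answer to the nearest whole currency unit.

Annual demand D = 827 × 52 = 43,004.
EOQ = √(2DS/H) = √(2 × 43,004 × 370 / 37) ≈ 927.40.
Cost at Q* = (D/Q*)S + (Q*/2)H = √(2DSH) ≈ $34,313.98.
Cost at Q = 520: (43,004/520)×370 + (520/2)×37 = $30,599.00 + $9,620.00 = $40,219.00.
Excess = $40,219.00 − $34,313.98 = $5,905.02.

Extra cost ≈ $5,905 per year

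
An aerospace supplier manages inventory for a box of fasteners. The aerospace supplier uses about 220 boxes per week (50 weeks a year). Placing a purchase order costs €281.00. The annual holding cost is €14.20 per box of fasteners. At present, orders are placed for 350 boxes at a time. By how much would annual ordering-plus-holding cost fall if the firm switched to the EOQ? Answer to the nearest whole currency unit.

Annual demand D = 220 × 50 = 11,000.
EOQ = √(2DS/H) = √(2 × 11,000 × 281 / 14.2) ≈ 659.81.
Cost at Q* = (D/Q*)S + (Q*/2)H = √(2DSH) ≈ €9,369.33.
Cost at Q = 350: (11,000/350)×281 + (350/2)×14.2 = €8,831.43 + €2,485.00 = €11,316.43.
Excess = €11,316.43 − €9,369.33 = €1,947.10.

Extra cost ≈ €1,947 per year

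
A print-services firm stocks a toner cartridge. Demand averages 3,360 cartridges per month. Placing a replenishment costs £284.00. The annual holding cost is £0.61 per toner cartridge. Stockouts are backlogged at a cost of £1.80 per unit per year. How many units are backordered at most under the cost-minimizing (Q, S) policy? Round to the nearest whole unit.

Annual demand D = 3,360 × 12 = 40,320.
With planned backorders, Q* = √(2DS/H) · √((H+B)/B).
√(2DS/H) = √(2 × 40,320 × 284 / 0.61) = 6127.305.
√((H+B)/B) = √((0.61+1.8)/1.8) = 1.1571.
Q* ≈ 7089.927.
S* = Q* · H/(H+B) = 7089.927 × 0.61/2.41 ≈ 1794.546.

S* ≈ 1,795 cartridges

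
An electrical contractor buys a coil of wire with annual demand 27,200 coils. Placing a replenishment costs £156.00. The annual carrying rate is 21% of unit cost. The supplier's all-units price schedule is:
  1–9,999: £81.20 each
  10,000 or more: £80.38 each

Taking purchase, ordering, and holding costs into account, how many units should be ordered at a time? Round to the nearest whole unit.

Q* ≈ 705 coils

Holding cost per unit per year at price C is H = 0.21·C.
Candidates are each tier's EOQ (if it falls in that tier) and each price-break quantity.
EOQ at £81.20 = 705.5 (feasible in tier 1): TC = 27,200×£81.20 + (27,200/705.5)×156 + (705.5/2)×0.21×£81.20 = £2,220,669.55.
EOQ at £80.38 = 709.1 < 10000, so use break Q=10000: TC = 27,200×£80.38 + (27,200/10000.0)×156 + (10000.0/2)×0.21×£80.38 = £2,271,159.32.
Lowest total cost is £2,220,669.55 at Q = 705.5.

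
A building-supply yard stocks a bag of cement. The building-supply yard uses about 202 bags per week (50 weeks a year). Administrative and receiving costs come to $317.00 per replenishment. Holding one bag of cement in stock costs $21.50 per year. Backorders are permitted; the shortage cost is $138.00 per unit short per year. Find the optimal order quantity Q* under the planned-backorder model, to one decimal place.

Annual demand D = 202 × 50 = 10,100.
With planned backorders, Q* = √(2DS/H) · √((H+B)/B).
√(2DS/H) = √(2 × 10,100 × 317 / 21.5) = 545.740.
√((H+B)/B) = √((21.5+138)/138) = 1.0751.
Q* ≈ 586.715.

Q* ≈ 586.7 bags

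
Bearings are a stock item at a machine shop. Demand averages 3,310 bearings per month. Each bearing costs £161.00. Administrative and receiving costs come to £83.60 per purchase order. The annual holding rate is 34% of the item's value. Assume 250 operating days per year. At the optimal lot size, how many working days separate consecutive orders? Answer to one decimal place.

Annual demand D = 3,310 × 12 = 39,720.
Holding cost H = 0.34 × £161.00 = £54.7400 per unit per year.
Q* = √(2DS/H) = √(2 × 39,720 × 83.6 / 54.74) ≈ 348.31.
Cycle time = Q*/D × 250 = 348.31 / 39,720 × 250 ≈ 2.192 days.

T ≈ 2.2 days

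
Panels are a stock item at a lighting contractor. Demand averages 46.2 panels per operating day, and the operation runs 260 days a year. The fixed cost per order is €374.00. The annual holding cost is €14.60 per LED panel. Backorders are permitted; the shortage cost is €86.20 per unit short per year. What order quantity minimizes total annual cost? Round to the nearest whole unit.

Q* ≈ 848 panels

Annual demand D = 46.2 × 260 = 12,012.
With planned backorders, Q* = √(2DS/H) · √((H+B)/B).
√(2DS/H) = √(2 × 12,012 × 374 / 14.6) = 784.480.
√((H+B)/B) = √((14.6+86.2)/86.2) = 1.0814.
Q* ≈ 848.318.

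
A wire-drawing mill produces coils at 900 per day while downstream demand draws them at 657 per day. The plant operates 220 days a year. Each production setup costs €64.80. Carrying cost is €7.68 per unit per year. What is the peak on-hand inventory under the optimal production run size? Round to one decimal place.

Annual demand D = 657 × 220 = 144,540.
Production build-up factor (1 − d/p) = 1 − 657/900 = 0.2700.
Q* = √(2DS / (H(1 − d/p))) = √(2 × 144,540 × 64.8 / (7.68 × 0.2700)).
= √(18,732,384 / 2.0736) ≈ 3005.620.
Maximum inventory = Q*(1 − d/p) = 3005.620 × 0.2700 ≈ 811.517.

I_max ≈ 811.5 coils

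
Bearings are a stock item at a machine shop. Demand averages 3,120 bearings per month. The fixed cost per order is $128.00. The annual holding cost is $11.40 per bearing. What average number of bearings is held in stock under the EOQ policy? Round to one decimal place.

Average inventory ≈ 458.5 bearings

Annual demand D = 3,120 × 12 = 37,440.
Q* = √(2DS/H) = √(2 × 37,440 × 128 / 11.4) ≈ 916.93.
Average inventory = Q*/2 ≈ 916.93 / 2 = 458.464.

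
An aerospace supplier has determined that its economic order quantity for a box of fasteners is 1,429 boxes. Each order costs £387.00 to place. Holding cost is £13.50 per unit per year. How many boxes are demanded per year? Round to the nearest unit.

The basic EOQ model gives Q* = √(2DS/H); rearrange for the unknown.
From Q* = √(2DS/H): D = Q*²H / (2S) = 1,429² × 13.5 / (2 × 387) = 35616.994.

D ≈ 35,617 boxes per year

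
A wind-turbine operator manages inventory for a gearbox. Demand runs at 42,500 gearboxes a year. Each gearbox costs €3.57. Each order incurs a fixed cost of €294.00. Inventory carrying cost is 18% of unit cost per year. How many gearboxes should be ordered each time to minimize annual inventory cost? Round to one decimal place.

Q* ≈ 6,236.1 gearboxes

Holding cost H = 0.18 × €3.57 = €0.6426 per unit per year.
EOQ = √(2DS / H) = √(2 × 42,500 × 294 / 0.6426).
= √(24,990,000 / 0.6426) = √38,888,888.8889 ≈ 6236.096.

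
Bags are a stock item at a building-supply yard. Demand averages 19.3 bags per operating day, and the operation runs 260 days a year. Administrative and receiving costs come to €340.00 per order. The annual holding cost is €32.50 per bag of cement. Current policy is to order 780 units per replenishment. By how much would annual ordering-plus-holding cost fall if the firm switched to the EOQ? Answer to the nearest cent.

Annual demand D = 19.3 × 260 = 5,018.
EOQ = √(2DS/H) = √(2 × 5,018 × 340 / 32.5) ≈ 324.02.
Cost at Q* = (D/Q*)S + (Q*/2)H = √(2DSH) ≈ €10,530.80.
Cost at Q = 780: (5,018/780)×340 + (780/2)×32.5 = €2,187.33 + €12,675.00 = €14,862.33.
Excess = €14,862.33 − €10,530.80 = €4,331.53.

Extra cost ≈ €4,331.53 per year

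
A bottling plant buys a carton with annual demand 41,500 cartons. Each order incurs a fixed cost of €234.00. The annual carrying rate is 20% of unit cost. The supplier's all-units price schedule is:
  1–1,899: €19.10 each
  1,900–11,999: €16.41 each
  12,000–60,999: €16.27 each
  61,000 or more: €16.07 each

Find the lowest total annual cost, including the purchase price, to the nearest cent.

TC* ≈ €688,998.92

Holding cost per unit per year at price C is H = 0.20·C.
Candidates are each tier's EOQ (if it falls in that tier) and each price-break quantity.
Tier 1 (€19.10): EOQ = 2254.8 exceeds tier's upper bound 1899, so this tier is dominated.
EOQ at €16.41 = 2432.6 (feasible in tier 2): TC = 41,500×€16.41 + (41,500/2432.6)×234 + (2432.6/2)×0.20×€16.41 = €688,998.92.
EOQ at €16.27 = 2443.1 < 12000, so use break Q=12000: TC = 41,500×€16.27 + (41,500/12000.0)×234 + (12000.0/2)×0.20×€16.27 = €695,538.25.
EOQ at €16.07 = 2458.2 < 61000, so use break Q=61000: TC = 41,500×€16.07 + (41,500/61000.0)×234 + (61000.0/2)×0.20×€16.07 = €765,091.20.
Lowest total cost among the candidates is at Q = 2432.6.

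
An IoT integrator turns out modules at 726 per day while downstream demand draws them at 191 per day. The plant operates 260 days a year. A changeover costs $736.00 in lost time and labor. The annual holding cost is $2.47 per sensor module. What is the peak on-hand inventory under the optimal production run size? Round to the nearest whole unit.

I_max ≈ 4,670 modules

Annual demand D = 191 × 260 = 49,660.
Production build-up factor (1 − d/p) = 1 − 191/726 = 0.7369.
Q* = √(2DS / (H(1 − d/p))) = √(2 × 49,660 × 736 / (2.47 × 0.7369)).
= √(73,099,520 / 1.8202) ≈ 6337.241.
Maximum inventory = Q*(1 − d/p) = 6337.241 × 0.7369 ≈ 4670.005.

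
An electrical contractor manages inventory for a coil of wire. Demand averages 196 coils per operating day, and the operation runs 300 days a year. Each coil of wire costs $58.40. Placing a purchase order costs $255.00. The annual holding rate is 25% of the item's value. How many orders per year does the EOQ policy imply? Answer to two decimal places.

N ≈ 41.03 orders per year

Annual demand D = 196 × 300 = 58,800.
Holding cost H = 0.25 × $58.40 = $14.6000 per unit per year.
EOQ = √(2DS/H) = √(2 × 58,800 × 255 / 14.6) ≈ 1433.17.
Orders per year = D / Q* = 58,800 / 1433.17 ≈ 41.028.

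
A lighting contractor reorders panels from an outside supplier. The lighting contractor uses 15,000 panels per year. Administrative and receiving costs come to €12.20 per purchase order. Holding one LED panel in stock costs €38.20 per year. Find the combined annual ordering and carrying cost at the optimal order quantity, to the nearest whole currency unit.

EOQ = √(2DS/H) = √(2 × 15,000 × 12.2 / 38.2) ≈ 97.88.
At the optimum the two cost components are equal, so total cost = 2·(Q*/2)H = Q*·H.
Minimum total = √(2DSH) = √(2 × 15,000 × 12.2 × 38.2) ≈ 3739.144.

TC* ≈ €3,739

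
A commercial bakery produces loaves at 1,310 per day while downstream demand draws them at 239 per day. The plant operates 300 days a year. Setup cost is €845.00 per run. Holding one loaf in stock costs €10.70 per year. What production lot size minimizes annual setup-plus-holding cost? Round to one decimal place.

Annual demand D = 239 × 300 = 71,700.
Production build-up factor (1 − d/p) = 1 − 239/1,310 = 0.8176.
Q* = √(2DS / (H(1 − d/p))) = √(2 × 71,700 × 845 / (10.7 × 0.8176)).
= √(121,173,000 / 8.7479) ≈ 3721.791.

Q* ≈ 3,721.8 loaves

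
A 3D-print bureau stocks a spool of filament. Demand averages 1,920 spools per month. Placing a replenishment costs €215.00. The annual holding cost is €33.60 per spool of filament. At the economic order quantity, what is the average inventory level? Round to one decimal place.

Average inventory ≈ 271.5 spools

Annual demand D = 1,920 × 12 = 23,040.
EOQ = √(2DS/H) = √(2 × 23,040 × 215 / 33.6) ≈ 543.01.
Average inventory = Q*/2 ≈ 543.01 / 2 = 271.504.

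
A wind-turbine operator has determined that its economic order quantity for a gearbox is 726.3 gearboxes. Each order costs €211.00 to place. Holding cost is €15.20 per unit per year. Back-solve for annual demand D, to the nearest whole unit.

Squaring Q* = √(2DS/H) gives Q*² = 2DS/H.
From Q* = √(2DS/H): D = Q*²H / (2S) = 726.3² × 15.2 / (2 × 211) = 19000.421.

D ≈ 19,000 gearboxes per year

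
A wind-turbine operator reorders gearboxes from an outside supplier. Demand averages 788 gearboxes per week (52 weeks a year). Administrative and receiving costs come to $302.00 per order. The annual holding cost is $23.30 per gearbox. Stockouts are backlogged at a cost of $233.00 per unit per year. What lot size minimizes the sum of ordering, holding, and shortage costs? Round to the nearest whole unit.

Annual demand D = 788 × 52 = 40,976.
With planned backorders, Q* = √(2DS/H) · √((H+B)/B).
√(2DS/H) = √(2 × 40,976 × 302 / 23.3) = 1030.636.
√((H+B)/B) = √((23.3+233)/233) = 1.0488.
Q* ≈ 1080.940.

Q* ≈ 1,081 gearboxes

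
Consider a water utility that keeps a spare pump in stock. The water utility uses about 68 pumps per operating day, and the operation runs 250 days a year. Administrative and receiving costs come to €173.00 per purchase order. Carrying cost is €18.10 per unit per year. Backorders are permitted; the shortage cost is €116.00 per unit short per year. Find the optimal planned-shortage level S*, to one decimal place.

Annual demand D = 68 × 250 = 17,000.
With planned backorders, Q* = √(2DS/H) · √((H+B)/B).
√(2DS/H) = √(2 × 17,000 × 173 / 18.1) = 570.063.
√((H+B)/B) = √((18.1+116)/116) = 1.0752.
Q* ≈ 612.927.
S* = Q* · H/(H+B) = 612.927 × 18.1/134.1 ≈ 82.729.

S* ≈ 82.7 pumps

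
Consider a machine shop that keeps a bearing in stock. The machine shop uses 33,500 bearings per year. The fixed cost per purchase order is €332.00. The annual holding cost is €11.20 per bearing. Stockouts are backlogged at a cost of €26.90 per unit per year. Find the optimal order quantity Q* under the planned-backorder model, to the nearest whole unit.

Q* ≈ 1,677 bearings

With planned backorders, Q* = √(2DS/H) · √((H+B)/B).
√(2DS/H) = √(2 × 33,500 × 332 / 11.2) = 1409.280.
√((H+B)/B) = √((11.2+26.9)/26.9) = 1.1901.
Q* ≈ 1677.196.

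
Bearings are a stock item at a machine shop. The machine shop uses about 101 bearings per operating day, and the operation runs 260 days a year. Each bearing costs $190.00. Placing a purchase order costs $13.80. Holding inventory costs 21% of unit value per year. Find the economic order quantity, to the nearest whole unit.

Annual demand D = 101 × 260 = 26,260.
Holding cost H = 0.21 × $190.00 = $39.9000 per unit per year.
EOQ = √(2DS / H) = √(2 × 26,260 × 13.8 / 39.9).
= √(724,776 / 39.9) = √18,164.812 ≈ 134.777.

Q* ≈ 135 bearings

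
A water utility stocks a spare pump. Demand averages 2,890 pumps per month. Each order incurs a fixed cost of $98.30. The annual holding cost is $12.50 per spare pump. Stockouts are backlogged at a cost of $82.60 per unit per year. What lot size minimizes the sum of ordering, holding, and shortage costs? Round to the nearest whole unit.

Annual demand D = 2,890 × 12 = 34,680.
With planned backorders, Q* = √(2DS/H) · √((H+B)/B).
√(2DS/H) = √(2 × 34,680 × 98.3 / 12.5) = 738.544.
√((H+B)/B) = √((12.5+82.6)/82.6) = 1.0730.
Q* ≈ 792.459.

Q* ≈ 792 pumps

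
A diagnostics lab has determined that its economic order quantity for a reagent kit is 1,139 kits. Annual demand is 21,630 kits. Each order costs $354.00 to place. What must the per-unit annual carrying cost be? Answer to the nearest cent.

The basic EOQ model gives Q* = √(2DS/H); rearrange for the unknown.
From Q* = √(2DS/H): H = 2DS / Q*² = 2 × 21,630 × 354 / 1,139² = 11.8044.

H ≈ $11.80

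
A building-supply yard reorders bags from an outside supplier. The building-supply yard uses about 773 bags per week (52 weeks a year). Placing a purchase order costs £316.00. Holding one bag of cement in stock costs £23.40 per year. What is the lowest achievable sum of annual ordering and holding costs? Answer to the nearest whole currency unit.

TC* ≈ £24,381

Annual demand D = 773 × 52 = 40,196.
The optimal lot size = √(2DS/H) = √(2 × 40,196 × 316 / 23.4) ≈ 1041.94.
At the optimum the two cost components are equal, so total cost = 2·(Q*/2)H = Q*·H.
Minimum total = √(2DSH) = √(2 × 40,196 × 316 × 23.4) ≈ 24381.358.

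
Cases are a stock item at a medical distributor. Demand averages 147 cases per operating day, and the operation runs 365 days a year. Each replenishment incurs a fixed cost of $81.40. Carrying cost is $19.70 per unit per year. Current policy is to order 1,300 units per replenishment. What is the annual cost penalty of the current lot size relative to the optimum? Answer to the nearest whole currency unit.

Annual demand D = 147 × 365 = 53,655.
EOQ = √(2DS/H) = √(2 × 53,655 × 81.4 / 19.7) ≈ 665.88.
Cost at Q* = (D/Q*)S + (Q*/2)H = √(2DSH) ≈ $13,117.93.
Cost at Q = 1,300: (53,655/1,300)×81.4 + (1,300/2)×19.7 = $3,359.63 + $12,805.00 = $16,164.63.
Excess = $16,164.63 − $13,117.93 = $3,046.70.

Extra cost ≈ $3,047 per year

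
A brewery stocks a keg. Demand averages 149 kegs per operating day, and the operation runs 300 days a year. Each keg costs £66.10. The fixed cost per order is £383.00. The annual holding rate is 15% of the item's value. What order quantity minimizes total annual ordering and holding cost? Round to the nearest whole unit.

Annual demand D = 149 × 300 = 44,700.
Holding cost H = 0.15 × £66.10 = £9.9150 per unit per year.
EOQ = √(2DS / H) = √(2 × 44,700 × 383 / 9.915).
= √(34,240,200 / 9.915) = √3,453,373.6762 ≈ 1858.326.

Q* ≈ 1,858 kegs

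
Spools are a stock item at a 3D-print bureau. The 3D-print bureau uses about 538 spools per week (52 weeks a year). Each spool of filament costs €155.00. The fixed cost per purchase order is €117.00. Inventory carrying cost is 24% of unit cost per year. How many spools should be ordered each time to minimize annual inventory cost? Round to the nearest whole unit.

Q* ≈ 419 spools

Annual demand D = 538 × 52 = 27,976.
Holding cost H = 0.24 × €155.00 = €37.2000 per unit per year.
EOQ = √(2DS / H) = √(2 × 27,976 × 117 / 37.2).
= √(6,546,384 / 37.2) = √175,978.0645 ≈ 419.497.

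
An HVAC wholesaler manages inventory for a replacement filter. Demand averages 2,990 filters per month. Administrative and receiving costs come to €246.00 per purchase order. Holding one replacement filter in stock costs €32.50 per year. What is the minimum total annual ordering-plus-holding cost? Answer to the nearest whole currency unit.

TC* ≈ €23,952

Annual demand D = 2,990 × 12 = 35,880.
Q* = √(2DS/H) = √(2 × 35,880 × 246 / 32.5) ≈ 737.00.
At the optimum the two cost components are equal, so total cost = 2·(Q*/2)H = Q*·H.
Minimum total = √(2DSH) = √(2 × 35,880 × 246 × 32.5) ≈ 23952.478.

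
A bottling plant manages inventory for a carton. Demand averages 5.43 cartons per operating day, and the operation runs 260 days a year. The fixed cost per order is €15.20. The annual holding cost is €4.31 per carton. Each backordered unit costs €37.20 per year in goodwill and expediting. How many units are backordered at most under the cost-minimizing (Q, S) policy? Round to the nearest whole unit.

Annual demand D = 5.43 × 260 = 1,411.8.
With planned backorders, Q* = √(2DS/H) · √((H+B)/B).
√(2DS/H) = √(2 × 1,411.8 × 15.2 / 4.31) = 99.789.
√((H+B)/B) = √((4.31+37.2)/37.2) = 1.0563.
Q* ≈ 105.412.
S* = Q* · H/(H+B) = 105.412 × 4.31/41.51 ≈ 10.945.

S* ≈ 11 cartons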